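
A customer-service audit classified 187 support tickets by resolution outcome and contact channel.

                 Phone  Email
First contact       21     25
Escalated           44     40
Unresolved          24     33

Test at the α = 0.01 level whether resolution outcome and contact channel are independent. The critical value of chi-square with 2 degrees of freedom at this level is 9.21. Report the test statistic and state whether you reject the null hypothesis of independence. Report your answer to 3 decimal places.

1.530; fail to reject H₀

Row totals: 46, 84, 57. Column totals: 89, 98. Grand total N = 187.
Expected counts (row total × column total / N):
  First contact, Phone: 46×89/187 = 21.8930
  First contact, Email: 46×98/187 = 24.1070
  Escalated, Phone: 84×89/187 = 39.9786
  Escalated, Email: 84×98/187 = 44.0214
  Unresolved, Phone: 57×89/187 = 27.1283
  Unresolved, Email: 57×98/187 = 29.8717
Contributions (O − E)²/E:
  (21 − 21.8930)²/21.8930 = 0.0364
  (25 − 24.1070)²/24.1070 = 0.0331
  (44 − 39.9786)²/39.9786 = 0.4045
  (40 − 44.0214)²/44.0214 = 0.3674
  (24 − 27.1283)²/27.1283 = 0.3607
  (33 − 29.8717)²/29.8717 = 0.3276
χ² = 0.0364 + 0.0331 + 0.4045 + 0.3674 + 0.3607 + 0.3276 = 1.530
df = (3−1)(2−1) = 2. Since 1.530 < 9.21, fail to reject the null hypothesis of independence at α = 0.01.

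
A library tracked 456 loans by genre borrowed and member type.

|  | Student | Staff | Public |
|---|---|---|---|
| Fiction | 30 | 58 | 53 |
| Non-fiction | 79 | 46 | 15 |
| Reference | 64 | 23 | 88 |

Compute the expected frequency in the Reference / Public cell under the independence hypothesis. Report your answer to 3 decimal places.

Row total (Reference) = 175; column total (Public) = 156; grand total N = 456.
Expected count = (row total × column total) / N = 175 × 156 / 456 = 59.868.

59.868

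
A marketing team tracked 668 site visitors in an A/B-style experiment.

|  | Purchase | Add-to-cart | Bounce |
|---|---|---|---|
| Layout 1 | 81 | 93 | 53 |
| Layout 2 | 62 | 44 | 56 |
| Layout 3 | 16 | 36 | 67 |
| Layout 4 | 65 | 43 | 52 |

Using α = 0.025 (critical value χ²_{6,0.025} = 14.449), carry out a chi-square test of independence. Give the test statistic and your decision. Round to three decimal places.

51.332; reject H₀

Row totals: 227, 162, 119, 160. Column totals: 224, 216, 228. Grand total N = 668.
Expected counts (row total × column total / N):
  Layout 1, Purchase: 227×224/668 = 76.1198
  Layout 1, Add-to-cart: 227×216/668 = 73.4012
  Layout 1, Bounce: 227×228/668 = 77.4790
  Layout 2, Purchase: 162×224/668 = 54.3234
  Layout 2, Add-to-cart: 162×216/668 = 52.3832
  Layout 2, Bounce: 162×228/668 = 55.2934
  Layout 3, Purchase: 119×224/668 = 39.9042
  Layout 3, Add-to-cart: 119×216/668 = 38.4790
  Layout 3, Bounce: 119×228/668 = 40.6168
  Layout 4, Purchase: 160×224/668 = 53.6527
  Layout 4, Add-to-cart: 160×216/668 = 51.7365
  Layout 4, Bounce: 160×228/668 = 54.6108
Contributions (O − E)²/E:
  (81 − 76.1198)²/76.1198 = 0.3129
  (93 − 73.4012)²/73.4012 = 5.2331
  (53 − 77.4790)²/77.4790 = 7.7340
  (62 − 54.3234)²/54.3234 = 1.0848
  (44 − 52.3832)²/52.3832 = 1.3416
  (56 − 55.2934)²/55.2934 = 0.0090
  (16 − 39.9042)²/39.9042 = 14.3196
  (36 − 38.4790)²/38.4790 = 0.1597
  (67 − 40.6168)²/40.6168 = 17.1376
  (65 − 53.6527)²/53.6527 = 2.3999
  (43 − 51.7365)²/51.7365 = 1.4753
  (52 − 54.6108)²/54.6108 = 0.1248
χ² = 0.3129 + 5.2331 + 7.7340 + 1.0848 + 1.3416 + 0.0090 + 14.3196 + 0.1597 + 17.1376 + 2.3999 + 1.4753 + 0.1248 = 51.332
df = (4−1)(3−1) = 6. Since 51.332 > 14.449, reject the null hypothesis of independence at α = 0.025.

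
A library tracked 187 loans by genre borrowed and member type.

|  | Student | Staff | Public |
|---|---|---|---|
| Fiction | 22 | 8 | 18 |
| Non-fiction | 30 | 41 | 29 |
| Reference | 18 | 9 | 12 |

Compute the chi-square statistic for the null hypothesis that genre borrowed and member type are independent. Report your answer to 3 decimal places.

Row totals: 48, 100, 39. Column totals: 70, 58, 59. Grand total N = 187.
Expected counts (row total × column total / N):
  Fiction, Student: 48×70/187 = 17.9679
  Fiction, Staff: 48×58/187 = 14.8877
  Fiction, Public: 48×59/187 = 15.1444
  Non-fiction, Student: 100×70/187 = 37.4332
  Non-fiction, Staff: 100×58/187 = 31.0160
  Non-fiction, Public: 100×59/187 = 31.5508
  Reference, Student: 39×70/187 = 14.5989
  Reference, Staff: 39×58/187 = 12.0963
  Reference, Public: 39×59/187 = 12.3048
Contributions (O − E)²/E:
  (22 − 17.9679)²/17.9679 = 0.9048
  (8 − 14.8877)²/14.8877 = 3.1866
  (18 − 15.1444)²/15.1444 = 0.5384
  (30 − 37.4332)²/37.4332 = 1.4760
  (41 − 31.0160)²/31.0160 = 3.2138
  (29 − 31.5508)²/31.5508 = 0.2062
  (18 − 14.5989)²/14.5989 = 0.7924
  (9 − 12.0963)²/12.0963 = 0.7926
  (12 − 12.3048)²/12.3048 = 0.0076
χ² = 0.9048 + 3.1866 + 0.5384 + 1.4760 + 3.2138 + 0.2062 + 0.7924 + 0.7926 + 0.0076 = 11.118

11.118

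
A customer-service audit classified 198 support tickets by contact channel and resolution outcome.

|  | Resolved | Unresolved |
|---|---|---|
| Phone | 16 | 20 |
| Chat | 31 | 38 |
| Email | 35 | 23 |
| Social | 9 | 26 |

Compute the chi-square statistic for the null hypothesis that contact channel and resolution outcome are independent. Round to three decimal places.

Row totals: 36, 69, 58, 35. Column totals: 91, 107. Grand total N = 198.
Expected counts (row total × column total / N):
  Phone, Resolved: 36×91/198 = 16.5455
  Phone, Unresolved: 36×107/198 = 19.4545
  Chat, Resolved: 69×91/198 = 31.7121
  Chat, Unresolved: 69×107/198 = 37.2879
  Email, Resolved: 58×91/198 = 26.6566
  Email, Unresolved: 58×107/198 = 31.3434
  Social, Resolved: 35×91/198 = 16.0859
  Social, Unresolved: 35×107/198 = 18.9141
Contributions (O − E)²/E:
  (16 − 16.5455)²/16.5455 = 0.0180
  (20 − 19.4545)²/19.4545 = 0.0153
  (31 − 31.7121)²/31.7121 = 0.0160
  (38 − 37.2879)²/37.2879 = 0.0136
  (35 − 26.6566)²/26.6566 = 2.6114
  (23 − 31.3434)²/31.3434 = 2.2210
  (9 − 16.0859)²/16.0859 = 3.1214
  (26 − 18.9141)²/18.9141 = 2.6546
χ² = 0.0180 + 0.0153 + 0.0160 + 0.0136 + 2.6114 + 2.2210 + 3.1214 + 2.6546 = 10.671

10.671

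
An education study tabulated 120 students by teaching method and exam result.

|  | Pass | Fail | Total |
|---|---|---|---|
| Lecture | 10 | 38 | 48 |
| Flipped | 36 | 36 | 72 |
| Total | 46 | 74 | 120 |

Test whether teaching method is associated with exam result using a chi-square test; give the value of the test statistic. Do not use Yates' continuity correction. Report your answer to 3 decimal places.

Grand total N = 120.
Expected counts (row total × column total / N):
  Lecture, Pass: 48×46/120 = 18.4000
  Lecture, Fail: 48×74/120 = 29.6000
  Flipped, Pass: 72×46/120 = 27.6000
  Flipped, Fail: 72×74/120 = 44.4000
Contributions (O − E)²/E:
  (10 − 18.4000)²/18.4000 = 3.8348
  (38 − 29.6000)²/29.6000 = 2.3838
  (36 − 27.6000)²/27.6000 = 2.5565
  (36 − 44.4000)²/44.4000 = 1.5892
χ² = 3.8348 + 2.3838 + 2.5565 + 1.5892 = 10.364

10.364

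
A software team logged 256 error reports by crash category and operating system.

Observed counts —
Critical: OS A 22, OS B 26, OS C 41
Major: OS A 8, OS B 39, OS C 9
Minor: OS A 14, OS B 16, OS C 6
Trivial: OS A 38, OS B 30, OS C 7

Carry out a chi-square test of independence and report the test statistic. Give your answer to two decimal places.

55.23

Row totals: 89, 56, 36, 75. Column totals: 82, 111, 63. Grand total N = 256.
Expected counts (row total × column total / N):
  Critical, OS A: 89×82/256 = 28.508
  Critical, OS B: 89×111/256 = 38.590
  Critical, OS C: 89×63/256 = 21.902
  Major, OS A: 56×82/256 = 17.938
  Major, OS B: 56×111/256 = 24.281
  Major, OS C: 56×63/256 = 13.781
  Minor, OS A: 36×82/256 = 11.531
  Minor, OS B: 36×111/256 = 15.609
  Minor, OS C: 36×63/256 = 8.859
  Trivial, OS A: 75×82/256 = 24.023
  Trivial, OS B: 75×111/256 = 32.520
  Trivial, OS C: 75×63/256 = 18.457
Contributions (O − E)²/E:
  (22 − 28.508)²/28.508 = 1.4857
  (26 − 38.590)²/38.590 = 4.1075
  (41 − 21.902)²/21.902 = 16.6530
  (8 − 17.938)²/17.938 = 5.5058
  (39 − 24.281)²/24.281 = 8.9226
  (9 − 13.781)²/13.781 = 1.6587
  (14 − 11.531)²/11.531 = 0.5287
  (16 − 15.609)²/15.609 = 0.0098
  (6 − 8.859)²/8.859 = 0.9227
  (38 − 24.023)²/24.023 = 8.1321
  (30 − 32.520)²/32.520 = 0.1953
  (7 − 18.457)²/18.457 = 7.1118
χ² = 1.4857 + 4.1075 + 16.6530 + 5.5058 + 8.9226 + 1.6587 + 0.5287 + 0.0098 + 0.9227 + 8.1321 + 0.1953 + 7.1118 = 55.23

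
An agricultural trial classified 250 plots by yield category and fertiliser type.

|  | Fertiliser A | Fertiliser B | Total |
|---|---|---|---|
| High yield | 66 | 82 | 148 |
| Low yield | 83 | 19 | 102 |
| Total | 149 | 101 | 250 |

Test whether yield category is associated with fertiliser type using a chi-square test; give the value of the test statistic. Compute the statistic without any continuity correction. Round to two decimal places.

Grand total N = 250.
Expected counts (row total × column total / N):
  High yield, Fertiliser A: 148×149/250 = 88.208
  High yield, Fertiliser B: 148×101/250 = 59.792
  Low yield, Fertiliser A: 102×149/250 = 60.792
  Low yield, Fertiliser B: 102×101/250 = 41.208
Contributions (O − E)²/E:
  (66 − 88.208)²/88.208 = 5.5913
  (82 − 59.792)²/59.792 = 8.2485
  (83 − 60.792)²/60.792 = 8.1128
  (19 − 41.208)²/41.208 = 11.9684
χ² = 5.5913 + 8.2485 + 8.1128 + 11.9684 = 33.92

33.92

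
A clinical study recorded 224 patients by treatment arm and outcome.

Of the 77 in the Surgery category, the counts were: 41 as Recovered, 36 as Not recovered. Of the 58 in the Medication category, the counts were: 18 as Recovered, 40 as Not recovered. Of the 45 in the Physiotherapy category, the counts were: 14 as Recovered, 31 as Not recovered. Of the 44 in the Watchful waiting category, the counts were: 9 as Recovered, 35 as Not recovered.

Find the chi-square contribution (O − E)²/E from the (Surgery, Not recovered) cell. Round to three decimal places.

Row total (Surgery) = 77; column total (Not recovered) = 142; N = 224.
Expected count E = 77 × 142 / 224 = 48.8125.
Contribution = (O − E)²/E = (36 − 48.8125)² / 48.8125 = 3.363.

3.363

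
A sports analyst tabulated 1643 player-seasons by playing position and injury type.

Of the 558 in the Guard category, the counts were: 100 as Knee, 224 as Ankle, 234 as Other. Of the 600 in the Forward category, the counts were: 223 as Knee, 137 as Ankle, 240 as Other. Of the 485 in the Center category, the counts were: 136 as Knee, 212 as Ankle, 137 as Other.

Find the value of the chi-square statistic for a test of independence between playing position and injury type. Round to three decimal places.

93.663

Row totals: 558, 600, 485. Column totals: 459, 573, 611. Grand total N = 1643.
Expected counts (row total × column total / N):
  Guard, Knee: 558×459/1643 = 155.88679
  Guard, Ankle: 558×573/1643 = 194.60377
  Guard, Other: 558×611/1643 = 207.50943
  Forward, Knee: 600×459/1643 = 167.62021
  Forward, Ankle: 600×573/1643 = 209.25137
  Forward, Other: 600×611/1643 = 223.12842
  Center, Knee: 485×459/1643 = 135.49300
  Center, Ankle: 485×573/1643 = 169.14486
  Center, Other: 485×611/1643 = 180.36214
Contributions (O − E)²/E:
  (100 − 155.88679)²/155.88679 = 20.0359
  (224 − 194.60377)²/194.60377 = 4.4405
  (234 − 207.50943)²/207.50943 = 3.3818
  (223 − 167.62021)²/167.62021 = 18.2968
  (137 − 209.25137)²/209.25137 = 24.9473
  (240 − 223.12842)²/223.12842 = 1.2757
  (136 − 135.49300)²/135.49300 = 0.0019
  (212 − 169.14486)²/169.14486 = 10.8579
  (137 − 180.36214)²/180.36214 = 10.4250
χ² = 20.0359 + 4.4405 + 3.3818 + 18.2968 + 24.9473 + 1.2757 + 0.0019 + 10.8579 + 10.4250 = 93.663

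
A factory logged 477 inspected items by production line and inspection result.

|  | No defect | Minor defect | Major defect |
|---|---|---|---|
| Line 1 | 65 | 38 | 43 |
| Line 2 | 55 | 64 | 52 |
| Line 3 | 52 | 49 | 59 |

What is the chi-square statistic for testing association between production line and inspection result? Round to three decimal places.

Row totals: 146, 171, 160. Column totals: 172, 151, 154. Grand total N = 477.
Expected counts (row total × column total / N):
  Line 1, No defect: 146×172/477 = 52.6457
  Line 1, Minor defect: 146×151/477 = 46.2180
  Line 1, Major defect: 146×154/477 = 47.1363
  Line 2, No defect: 171×172/477 = 61.6604
  Line 2, Minor defect: 171×151/477 = 54.1321
  Line 2, Major defect: 171×154/477 = 55.2075
  Line 3, No defect: 160×172/477 = 57.6939
  Line 3, Minor defect: 160×151/477 = 50.6499
  Line 3, Major defect: 160×154/477 = 51.6562
Contributions (O − E)²/E:
  (65 − 52.6457)²/52.6457 = 2.8992
  (38 − 46.2180)²/46.2180 = 1.4612
  (43 − 47.1363)²/47.1363 = 0.3630
  (55 − 61.6604)²/61.6604 = 0.7194
  (64 − 54.1321)²/54.1321 = 1.7988
  (52 − 55.2075)²/55.2075 = 0.1864
  (52 − 57.6939)²/57.6939 = 0.5619
  (49 − 50.6499)²/50.6499 = 0.0537
  (59 − 51.6562)²/51.6562 = 1.0440
χ² = 2.8992 + 1.4612 + 0.3630 + 0.7194 + 1.7988 + 0.1864 + 0.5619 + 0.0537 + 1.0440 = 9.088

9.088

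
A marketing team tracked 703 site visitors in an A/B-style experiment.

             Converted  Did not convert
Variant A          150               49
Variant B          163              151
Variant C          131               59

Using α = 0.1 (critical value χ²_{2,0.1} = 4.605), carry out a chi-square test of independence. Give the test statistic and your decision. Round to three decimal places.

Row totals: 199, 314, 190. Column totals: 444, 259. Grand total N = 703.
Expected counts (row total × column total / N):
  Variant A, Converted: 199×444/703 = 125.6842
  Variant A, Did not convert: 199×259/703 = 73.3158
  Variant B, Converted: 314×444/703 = 198.3158
  Variant B, Did not convert: 314×259/703 = 115.6842
  Variant C, Converted: 190×444/703 = 120.0000
  Variant C, Did not convert: 190×259/703 = 70.0000
Contributions (O − E)²/E:
  (150 − 125.6842)²/125.6842 = 4.7043
  (49 − 73.3158)²/73.3158 = 8.0645
  (163 − 198.3158)²/198.3158 = 6.2890
  (151 − 115.6842)²/115.6842 = 10.7811
  (131 − 120.0000)²/120.0000 = 1.0083
  (59 − 70.0000)²/70.0000 = 1.7286
χ² = 4.7043 + 8.0645 + 6.2890 + 10.7811 + 1.0083 + 1.7286 = 32.576
df = (3−1)(2−1) = 2. Since 32.576 > 4.605, reject the null hypothesis of independence at α = 0.1.

32.576; reject H₀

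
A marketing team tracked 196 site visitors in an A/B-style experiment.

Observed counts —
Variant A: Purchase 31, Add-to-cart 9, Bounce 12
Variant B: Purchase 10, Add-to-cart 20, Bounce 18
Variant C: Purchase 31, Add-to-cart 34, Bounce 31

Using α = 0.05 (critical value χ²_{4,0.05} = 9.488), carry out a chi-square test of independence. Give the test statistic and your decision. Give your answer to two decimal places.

18.22; reject H₀

Row totals: 52, 48, 96. Column totals: 72, 63, 61. Grand total N = 196.
Expected counts (row total × column total / N):
  Variant A, Purchase: 52×72/196 = 19.102
  Variant A, Add-to-cart: 52×63/196 = 16.714
  Variant A, Bounce: 52×61/196 = 16.184
  Variant B, Purchase: 48×72/196 = 17.633
  Variant B, Add-to-cart: 48×63/196 = 15.429
  Variant B, Bounce: 48×61/196 = 14.939
  Variant C, Purchase: 96×72/196 = 35.265
  Variant C, Add-to-cart: 96×63/196 = 30.857
  Variant C, Bounce: 96×61/196 = 29.878
Contributions (O − E)²/E:
  (31 − 19.102)²/19.102 = 7.4109
  (9 − 16.714)²/16.714 = 3.5602
  (12 − 16.184)²/16.184 = 1.0817
  (10 − 17.633)²/17.633 = 3.3042
  (20 − 15.429)²/15.429 = 1.3542
  (18 − 14.939)²/14.939 = 0.6272
  (31 − 35.265)²/35.265 = 0.5158
  (34 − 30.857)²/30.857 = 0.3201
  (31 − 29.878)²/29.878 = 0.0421
χ² = 7.4109 + 3.5602 + 1.0817 + 3.3042 + 1.3542 + 0.6272 + 0.5158 + 0.3201 + 0.0421 = 18.22
df = (3−1)(3−1) = 4. Since 18.22 > 9.488, reject the null hypothesis of independence at α = 0.05.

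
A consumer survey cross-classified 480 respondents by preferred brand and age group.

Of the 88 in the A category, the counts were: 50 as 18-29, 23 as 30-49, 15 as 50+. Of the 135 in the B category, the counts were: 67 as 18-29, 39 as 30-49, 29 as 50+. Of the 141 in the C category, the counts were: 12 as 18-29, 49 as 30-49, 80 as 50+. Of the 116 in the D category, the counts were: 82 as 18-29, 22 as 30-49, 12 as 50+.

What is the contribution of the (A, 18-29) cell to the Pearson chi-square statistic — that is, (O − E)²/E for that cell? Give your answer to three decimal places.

Row total (A) = 88; column total (18-29) = 211; N = 480.
Expected count E = 88 × 211 / 480 = 38.68333.
Contribution = (O − E)²/E = (50 − 38.68333)² / 38.68333 = 3.311.

3.311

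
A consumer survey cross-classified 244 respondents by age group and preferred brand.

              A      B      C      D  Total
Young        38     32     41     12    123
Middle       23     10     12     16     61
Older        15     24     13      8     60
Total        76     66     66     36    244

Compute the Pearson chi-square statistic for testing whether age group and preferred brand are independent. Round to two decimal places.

Grand total N = 244.
Expected counts (row total × column total / N):
  Young, A: 123×76/244 = 38.311
  Young, B: 123×66/244 = 33.270
  Young, C: 123×66/244 = 33.270
  Young, D: 123×36/244 = 18.148
  Middle, A: 61×76/244 = 19.000
  Middle, B: 61×66/244 = 16.500
  Middle, C: 61×66/244 = 16.500
  Middle, D: 61×36/244 = 9.000
  Older, A: 60×76/244 = 18.689
  Older, B: 60×66/244 = 16.230
  Older, C: 60×66/244 = 16.230
  Older, D: 60×36/244 = 8.852
Contributions (O − E)²/E:
  (38 − 38.311)²/38.311 = 0.0025
  (32 − 33.270)²/33.270 = 0.0485
  (41 − 33.270)²/33.270 = 1.7960
  (12 − 18.148)²/18.148 = 2.0828
  (23 − 19.000)²/19.000 = 0.8421
  (10 − 16.500)²/16.500 = 2.5606
  (12 − 16.500)²/16.500 = 1.2273
  (16 − 9.000)²/9.000 = 5.4444
  (15 − 18.689)²/18.689 = 0.7282
  (24 − 16.230)²/16.230 = 3.7198
  (13 − 16.230)²/16.230 = 0.6428
  (8 − 8.852)²/8.852 = 0.0820
χ² = 0.0025 + 0.0485 + 1.7960 + 2.0828 + 0.8421 + 2.5606 + 1.2273 + 5.4444 + 0.7282 + 3.7198 + 0.6428 + 0.0820 = 19.18

19.18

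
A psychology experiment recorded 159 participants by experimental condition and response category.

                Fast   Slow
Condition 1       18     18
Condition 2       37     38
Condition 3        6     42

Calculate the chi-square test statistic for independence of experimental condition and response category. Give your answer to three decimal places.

Row totals: 36, 75, 48. Column totals: 61, 98. Grand total N = 159.
Expected counts (row total × column total / N):
  Condition 1, Fast: 36×61/159 = 13.8113
  Condition 1, Slow: 36×98/159 = 22.1887
  Condition 2, Fast: 75×61/159 = 28.7736
  Condition 2, Slow: 75×98/159 = 46.2264
  Condition 3, Fast: 48×61/159 = 18.4151
  Condition 3, Slow: 48×98/159 = 29.5849
Contributions (O − E)²/E:
  (18 − 13.8113)²/13.8113 = 1.2704
  (18 − 22.1887)²/22.1887 = 0.7907
  (37 − 28.7736)²/28.7736 = 2.3519
  (38 − 46.2264)²/46.2264 = 1.4640
  (6 − 18.4151)²/18.4151 = 8.3700
  (42 − 29.5849)²/29.5849 = 5.2099
χ² = 1.2704 + 0.7907 + 2.3519 + 1.4640 + 8.3700 + 5.2099 = 19.457

19.457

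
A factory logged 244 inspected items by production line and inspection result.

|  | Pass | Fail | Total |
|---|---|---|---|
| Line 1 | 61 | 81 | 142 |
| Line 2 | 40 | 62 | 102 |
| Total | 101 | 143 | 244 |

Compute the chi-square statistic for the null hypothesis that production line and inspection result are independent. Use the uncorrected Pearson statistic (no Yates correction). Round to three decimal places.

Grand total N = 244.
Expected counts (row total × column total / N):
  Line 1, Pass: 142×101/244 = 58.7787
  Line 1, Fail: 142×143/244 = 83.2213
  Line 2, Pass: 102×101/244 = 42.2213
  Line 2, Fail: 102×143/244 = 59.7787
Contributions (O − E)²/E:
  (61 − 58.7787)²/58.7787 = 0.0839
  (81 − 83.2213)²/83.2213 = 0.0593
  (40 − 42.2213)²/42.2213 = 0.1169
  (62 − 59.7787)²/59.7787 = 0.0825
χ² = 0.0839 + 0.0593 + 0.1169 + 0.0825 = 0.343

0.343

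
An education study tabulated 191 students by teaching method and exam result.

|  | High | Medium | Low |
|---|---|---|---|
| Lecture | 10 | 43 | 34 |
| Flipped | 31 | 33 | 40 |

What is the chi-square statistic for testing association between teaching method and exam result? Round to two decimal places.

11.13

Row totals: 87, 104. Column totals: 41, 76, 74. Grand total N = 191.
Expected counts (row total × column total / N):
  Lecture, High: 87×41/191 = 18.675
  Lecture, Medium: 87×76/191 = 34.618
  Lecture, Low: 87×74/191 = 33.707
  Flipped, High: 104×41/191 = 22.325
  Flipped, Medium: 104×76/191 = 41.382
  Flipped, Low: 104×74/191 = 40.293
Contributions (O − E)²/E:
  (10 − 18.675)²/18.675 = 4.0298
  (43 − 34.618)²/34.618 = 2.0295
  (34 − 33.707)²/33.707 = 0.0025
  (31 − 22.325)²/22.325 = 3.3709
  (33 − 41.382)²/41.382 = 1.6978
  (40 − 40.293)²/40.293 = 0.0021
χ² = 4.0298 + 2.0295 + 0.0025 + 3.3709 + 1.6978 + 0.0021 = 11.13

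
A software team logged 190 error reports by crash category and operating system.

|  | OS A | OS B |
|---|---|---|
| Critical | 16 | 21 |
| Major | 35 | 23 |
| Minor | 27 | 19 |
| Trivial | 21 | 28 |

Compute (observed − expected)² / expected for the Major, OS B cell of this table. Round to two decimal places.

Row total (Major) = 58; column total (OS B) = 91; N = 190.
Expected count E = 58 × 91 / 190 = 27.779.
Contribution = (O − E)²/E = (23 − 27.779)² / 27.779 = 0.82.

0.82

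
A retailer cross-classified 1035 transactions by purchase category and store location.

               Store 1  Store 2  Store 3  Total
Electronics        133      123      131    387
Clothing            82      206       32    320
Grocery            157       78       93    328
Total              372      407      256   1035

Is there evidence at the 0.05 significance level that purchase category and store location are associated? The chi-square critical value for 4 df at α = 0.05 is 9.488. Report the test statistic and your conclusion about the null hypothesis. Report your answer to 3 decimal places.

142.361; reject H₀

Grand total N = 1035.
Expected counts (row total × column total / N):
  Electronics, Store 1: 387×372/1035 = 139.0957
  Electronics, Store 2: 387×407/1035 = 152.1826
  Electronics, Store 3: 387×256/1035 = 95.7217
  Clothing, Store 1: 320×372/1035 = 115.0145
  Clothing, Store 2: 320×407/1035 = 125.8357
  Clothing, Store 3: 320×256/1035 = 79.1498
  Grocery, Store 1: 328×372/1035 = 117.8899
  Grocery, Store 2: 328×407/1035 = 128.9816
  Grocery, Store 3: 328×256/1035 = 81.1285
Contributions (O − E)²/E:
  (133 − 139.0957)²/139.0957 = 0.2671
  (123 − 152.1826)²/152.1826 = 5.5961
  (131 − 95.7217)²/95.7217 = 13.0018
  (82 − 115.0145)²/115.0145 = 9.4767
  (206 − 125.8357)²/125.8357 = 51.0691
  (32 − 79.1498)²/79.1498 = 28.0873
  (157 − 117.8899)²/117.8899 = 12.9748
  (78 − 128.9816)²/128.9816 = 20.1511
  (93 − 81.1285)²/81.1285 = 1.7372
χ² = 0.2671 + 5.5961 + 13.0018 + 9.4767 + 51.0691 + 28.0873 + 12.9748 + 20.1511 + 1.7372 = 142.361
df = (3−1)(3−1) = 4. Since 142.361 > 9.488, reject the null hypothesis of independence at α = 0.05.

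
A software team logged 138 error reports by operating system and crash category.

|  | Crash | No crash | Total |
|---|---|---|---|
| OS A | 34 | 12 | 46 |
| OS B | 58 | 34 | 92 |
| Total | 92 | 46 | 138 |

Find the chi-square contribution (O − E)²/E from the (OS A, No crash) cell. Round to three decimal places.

0.725

Row total (OS A) = 46; column total (No crash) = 46; N = 138.
Expected count E = 46 × 46 / 138 = 15.3333.
Contribution = (O − E)²/E = (12 − 15.3333)² / 15.3333 = 0.725.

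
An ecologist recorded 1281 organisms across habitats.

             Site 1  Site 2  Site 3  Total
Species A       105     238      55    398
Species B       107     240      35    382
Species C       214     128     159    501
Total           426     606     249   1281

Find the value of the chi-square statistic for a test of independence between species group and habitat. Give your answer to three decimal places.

Grand total N = 1281.
Expected counts (row total × column total / N):
  Species A, Site 1: 398×426/1281 = 132.3560
  Species A, Site 2: 398×606/1281 = 188.2810
  Species A, Site 3: 398×249/1281 = 77.3630
  Species B, Site 1: 382×426/1281 = 127.0351
  Species B, Site 2: 382×606/1281 = 180.7119
  Species B, Site 3: 382×249/1281 = 74.2529
  Species C, Site 1: 501×426/1281 = 166.6089
  Species C, Site 2: 501×606/1281 = 237.0070
  Species C, Site 3: 501×249/1281 = 97.3841
Contributions (O − E)²/E:
  (105 − 132.3560)²/132.3560 = 5.6541
  (238 − 188.2810)²/188.2810 = 13.1292
  (55 − 77.3630)²/77.3630 = 6.4644
  (107 − 127.0351)²/127.0351 = 3.1598
  (240 − 180.7119)²/180.7119 = 19.4513
  (35 − 74.2529)²/74.2529 = 20.7506
  (214 − 166.6089)²/166.6089 = 13.4802
  (128 − 237.0070)²/237.0070 = 50.1358
  (159 − 97.3841)²/97.3841 = 38.9850
χ² = 5.6541 + 13.1292 + 6.4644 + 3.1598 + 19.4513 + 20.7506 + 13.4802 + 50.1358 + 38.9850 = 171.210

171.210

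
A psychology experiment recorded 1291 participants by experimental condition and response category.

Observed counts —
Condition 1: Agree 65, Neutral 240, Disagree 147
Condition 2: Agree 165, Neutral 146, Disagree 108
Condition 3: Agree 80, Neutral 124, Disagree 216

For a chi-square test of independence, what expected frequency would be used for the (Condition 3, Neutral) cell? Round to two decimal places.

Row total (Condition 3) = 420; column total (Neutral) = 510; grand total N = 1291.
Expected count = (row total × column total) / N = 420 × 510 / 1291 = 165.92.

165.92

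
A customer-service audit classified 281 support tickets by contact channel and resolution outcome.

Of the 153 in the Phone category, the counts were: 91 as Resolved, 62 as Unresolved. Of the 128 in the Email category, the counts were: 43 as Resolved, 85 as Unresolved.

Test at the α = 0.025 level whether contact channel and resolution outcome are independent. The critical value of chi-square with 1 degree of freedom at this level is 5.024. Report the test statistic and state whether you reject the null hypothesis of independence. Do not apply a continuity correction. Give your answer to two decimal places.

Row totals: 153, 128. Column totals: 134, 147. Grand total N = 281.
Expected counts (row total × column total / N):
  Phone, Resolved: 153×134/281 = 72.961
  Phone, Unresolved: 153×147/281 = 80.039
  Email, Resolved: 128×134/281 = 61.039
  Email, Unresolved: 128×147/281 = 66.961
Contributions (O − E)²/E:
  (91 − 72.961)²/72.961 = 4.4600
  (62 − 80.039)²/80.039 = 4.0656
  (43 − 61.039)²/61.039 = 5.3311
  (85 − 66.961)²/66.961 = 4.8596
χ² = 4.4600 + 4.0656 + 5.3311 + 4.8596 = 18.72
df = (2−1)(2−1) = 1. Since 18.72 > 5.024, reject the null hypothesis of independence at α = 0.025.

18.72; reject H₀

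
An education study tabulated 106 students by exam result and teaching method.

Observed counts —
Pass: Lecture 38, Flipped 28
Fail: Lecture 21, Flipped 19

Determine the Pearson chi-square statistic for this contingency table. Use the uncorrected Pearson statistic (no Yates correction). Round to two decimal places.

0.26

Row totals: 66, 40. Column totals: 59, 47. Grand total N = 106.
Expected counts (row total × column total / N):
  Pass, Lecture: 66×59/106 = 36.736
  Pass, Flipped: 66×47/106 = 29.264
  Fail, Lecture: 40×59/106 = 22.264
  Fail, Flipped: 40×47/106 = 17.736
Contributions (O − E)²/E:
  (38 − 36.736)²/36.736 = 0.0435
  (28 − 29.264)²/29.264 = 0.0546
  (21 − 22.264)²/22.264 = 0.0718
  (19 − 17.736)²/17.736 = 0.0901
χ² = 0.0435 + 0.0546 + 0.0718 + 0.0901 = 0.26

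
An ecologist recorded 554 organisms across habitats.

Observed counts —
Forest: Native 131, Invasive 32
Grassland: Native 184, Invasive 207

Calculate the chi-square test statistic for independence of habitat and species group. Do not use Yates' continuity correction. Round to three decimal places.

Row totals: 163, 391. Column totals: 315, 239. Grand total N = 554.
Expected counts (row total × column total / N):
  Forest, Native: 163×315/554 = 92.6805
  Forest, Invasive: 163×239/554 = 70.3195
  Grassland, Native: 391×315/554 = 222.3195
  Grassland, Invasive: 391×239/554 = 168.6805
Contributions (O − E)²/E:
  (131 − 92.6805)²/92.6805 = 15.8435
  (32 − 70.3195)²/70.3195 = 20.8816
  (184 − 222.3195)²/222.3195 = 6.6048
  (207 − 168.6805)²/168.6805 = 8.7051
χ² = 15.8435 + 20.8816 + 6.6048 + 8.7051 = 52.035

52.035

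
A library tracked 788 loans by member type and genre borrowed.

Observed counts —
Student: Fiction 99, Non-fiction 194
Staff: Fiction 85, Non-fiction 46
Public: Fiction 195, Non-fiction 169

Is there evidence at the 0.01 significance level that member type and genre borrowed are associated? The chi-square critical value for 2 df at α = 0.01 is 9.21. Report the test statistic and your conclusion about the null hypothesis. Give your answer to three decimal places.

Row totals: 293, 131, 364. Column totals: 379, 409. Grand total N = 788.
Expected counts (row total × column total / N):
  Student, Fiction: 293×379/788 = 140.9226
  Student, Non-fiction: 293×409/788 = 152.0774
  Staff, Fiction: 131×379/788 = 63.0063
  Staff, Non-fiction: 131×409/788 = 67.9937
  Public, Fiction: 364×379/788 = 175.0711
  Public, Non-fiction: 364×409/788 = 188.9289
Contributions (O − E)²/E:
  (99 − 140.9226)²/140.9226 = 12.4714
  (194 − 152.0774)²/152.0774 = 11.5566
  (85 − 63.0063)²/63.0063 = 7.6774
  (46 − 67.9937)²/67.9937 = 7.1142
  (195 − 175.0711)²/175.0711 = 2.2686
  (169 − 188.9289)²/188.9289 = 2.1022
χ² = 12.4714 + 11.5566 + 7.6774 + 7.1142 + 2.2686 + 2.1022 = 43.190
df = (3−1)(2−1) = 2. Since 43.190 > 9.21, reject the null hypothesis of independence at α = 0.01.

43.190; reject H₀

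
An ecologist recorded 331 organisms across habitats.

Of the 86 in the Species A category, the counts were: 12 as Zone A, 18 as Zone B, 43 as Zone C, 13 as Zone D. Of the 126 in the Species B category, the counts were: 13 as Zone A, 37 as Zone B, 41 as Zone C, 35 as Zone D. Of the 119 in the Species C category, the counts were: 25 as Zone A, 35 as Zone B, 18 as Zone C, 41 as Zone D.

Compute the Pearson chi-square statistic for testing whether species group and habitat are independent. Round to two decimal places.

Row totals: 86, 126, 119. Column totals: 50, 90, 102, 89. Grand total N = 331.
Expected counts (row total × column total / N):
  Species A, Zone A: 86×50/331 = 12.991
  Species A, Zone B: 86×90/331 = 23.384
  Species A, Zone C: 86×102/331 = 26.502
  Species A, Zone D: 86×89/331 = 23.124
  Species B, Zone A: 126×50/331 = 19.033
  Species B, Zone B: 126×90/331 = 34.260
  Species B, Zone C: 126×102/331 = 38.828
  Species B, Zone D: 126×89/331 = 33.879
  Species C, Zone A: 119×50/331 = 17.976
  Species C, Zone B: 119×90/331 = 32.356
  Species C, Zone C: 119×102/331 = 36.671
  Species C, Zone D: 119×89/331 = 31.997
Contributions (O − E)²/E:
  (12 − 12.991)²/12.991 = 0.0756
  (18 − 23.384)²/23.384 = 1.2396
  (43 − 26.502)²/26.502 = 10.2703
  (13 − 23.124)²/23.124 = 4.4324
  (13 − 19.033)²/19.033 = 1.9123
  (37 − 34.260)²/34.260 = 0.2191
  (41 − 38.828)²/38.828 = 0.1215
  (35 − 33.879)²/33.879 = 0.0371
  (25 − 17.976)²/17.976 = 2.7446
  (35 − 32.356)²/32.356 = 0.2161
  (18 − 36.671)²/36.671 = 9.5063
  (41 − 31.997)²/31.997 = 2.5332
χ² = 0.0756 + 1.2396 + 10.2703 + 4.4324 + 1.9123 + 0.2191 + 0.1215 + 0.0371 + 2.7446 + 0.2161 + 9.5063 + 2.5332 = 33.31

33.31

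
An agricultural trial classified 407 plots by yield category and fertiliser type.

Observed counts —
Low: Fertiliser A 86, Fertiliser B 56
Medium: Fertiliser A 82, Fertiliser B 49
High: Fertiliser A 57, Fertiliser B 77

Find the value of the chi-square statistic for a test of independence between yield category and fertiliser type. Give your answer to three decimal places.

13.241

Row totals: 142, 131, 134. Column totals: 225, 182. Grand total N = 407.
Expected counts (row total × column total / N):
  Low, Fertiliser A: 142×225/407 = 78.5012
  Low, Fertiliser B: 142×182/407 = 63.4988
  Medium, Fertiliser A: 131×225/407 = 72.4201
  Medium, Fertiliser B: 131×182/407 = 58.5799
  High, Fertiliser A: 134×225/407 = 74.0786
  High, Fertiliser B: 134×182/407 = 59.9214
Contributions (O − E)²/E:
  (86 − 78.5012)²/78.5012 = 0.7163
  (56 − 63.4988)²/63.4988 = 0.8856
  (82 − 72.4201)²/72.4201 = 1.2673
  (49 − 58.5799)²/58.5799 = 1.5667
  (57 − 74.0786)²/74.0786 = 3.9374
  (77 − 59.9214)²/59.9214 = 4.8677
χ² = 0.7163 + 0.8856 + 1.2673 + 1.5667 + 3.9374 + 4.8677 = 13.241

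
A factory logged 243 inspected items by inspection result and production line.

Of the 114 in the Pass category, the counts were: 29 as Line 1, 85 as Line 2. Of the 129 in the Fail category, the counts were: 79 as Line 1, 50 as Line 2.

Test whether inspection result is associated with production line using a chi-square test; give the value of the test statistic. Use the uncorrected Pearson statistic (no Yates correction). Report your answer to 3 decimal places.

Row totals: 114, 129. Column totals: 108, 135. Grand total N = 243.
Expected counts (row total × column total / N):
  Pass, Line 1: 114×108/243 = 50.6667
  Pass, Line 2: 114×135/243 = 63.3333
  Fail, Line 1: 129×108/243 = 57.3333
  Fail, Line 2: 129×135/243 = 71.6667
Contributions (O − E)²/E:
  (29 − 50.6667)²/50.6667 = 9.2654
  (85 − 63.3333)²/63.3333 = 7.4123
  (79 − 57.3333)²/57.3333 = 8.1880
  (50 − 71.6667)²/71.6667 = 6.5504
χ² = 9.2654 + 7.4123 + 8.1880 + 6.5504 = 31.416

31.416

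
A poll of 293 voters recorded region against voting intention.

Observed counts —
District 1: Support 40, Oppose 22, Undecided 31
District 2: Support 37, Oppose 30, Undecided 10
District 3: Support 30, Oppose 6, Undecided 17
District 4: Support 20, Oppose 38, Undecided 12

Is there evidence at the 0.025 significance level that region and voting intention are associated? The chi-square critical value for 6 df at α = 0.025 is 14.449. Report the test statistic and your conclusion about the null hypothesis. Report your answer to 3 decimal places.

36.784; reject H₀

Row totals: 93, 77, 53, 70. Column totals: 127, 96, 70. Grand total N = 293.
Expected counts (row total × column total / N):
  District 1, Support: 93×127/293 = 40.3106
  District 1, Oppose: 93×96/293 = 30.4710
  District 1, Undecided: 93×70/293 = 22.2184
  District 2, Support: 77×127/293 = 33.3754
  District 2, Oppose: 77×96/293 = 25.2287
  District 2, Undecided: 77×70/293 = 18.3959
  District 3, Support: 53×127/293 = 22.9727
  District 3, Oppose: 53×96/293 = 17.3652
  District 3, Undecided: 53×70/293 = 12.6621
  District 4, Support: 70×127/293 = 30.3413
  District 4, Oppose: 70×96/293 = 22.9352
  District 4, Undecided: 70×70/293 = 16.7235
Contributions (O − E)²/E:
  (40 − 40.3106)²/40.3106 = 0.0024
  (22 − 30.4710)²/30.4710 = 2.3550
  (31 − 22.2184)²/22.2184 = 3.4708
  (37 − 33.3754)²/33.3754 = 0.3936
  (30 − 25.2287)²/25.2287 = 0.9024
  (10 − 18.3959)²/18.3959 = 3.8319
  (30 − 22.9727)²/22.9727 = 2.1496
  (6 − 17.3652)²/17.3652 = 7.4383
  (17 − 12.6621)²/12.6621 = 1.4861
  (20 − 30.3413)²/30.3413 = 3.5247
  (38 − 22.9352)²/22.9352 = 9.8952
  (12 − 16.7235)²/16.7235 = 1.3341
χ² = 0.0024 + 2.3550 + 3.4708 + 0.3936 + 0.9024 + 3.8319 + 2.1496 + 7.4383 + 1.4861 + 3.5247 + 9.8952 + 1.3341 = 36.784
df = (4−1)(3−1) = 6. Since 36.784 > 14.449, reject the null hypothesis of independence at α = 0.025.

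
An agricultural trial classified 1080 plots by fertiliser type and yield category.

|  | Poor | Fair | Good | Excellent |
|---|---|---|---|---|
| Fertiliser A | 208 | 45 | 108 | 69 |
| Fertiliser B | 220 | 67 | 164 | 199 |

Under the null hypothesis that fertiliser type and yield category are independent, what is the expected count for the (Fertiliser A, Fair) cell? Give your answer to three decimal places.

44.593

Row total (Fertiliser A) = 430; column total (Fair) = 112; grand total N = 1080.
Expected count = (row total × column total) / N = 430 × 112 / 1080 = 44.593.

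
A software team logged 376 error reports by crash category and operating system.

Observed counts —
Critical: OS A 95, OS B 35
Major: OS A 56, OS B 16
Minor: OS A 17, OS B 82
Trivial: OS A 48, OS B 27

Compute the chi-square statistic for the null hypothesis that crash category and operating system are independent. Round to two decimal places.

92.18

Row totals: 130, 72, 99, 75. Column totals: 216, 160. Grand total N = 376.
Expected counts (row total × column total / N):
  Critical, OS A: 130×216/376 = 74.6809
  Critical, OS B: 130×160/376 = 55.3191
  Major, OS A: 72×216/376 = 41.3617
  Major, OS B: 72×160/376 = 30.6383
  Minor, OS A: 99×216/376 = 56.8723
  Minor, OS B: 99×160/376 = 42.1277
  Trivial, OS A: 75×216/376 = 43.0851
  Trivial, OS B: 75×160/376 = 31.9149
Contributions (O − E)²/E:
  (95 − 74.6809)²/74.6809 = 5.5284
  (35 − 55.3191)²/55.3191 = 7.4634
  (56 − 41.3617)²/41.3617 = 5.1806
  (16 − 30.6383)²/30.6383 = 6.9939
  (17 − 56.8723)²/56.8723 = 27.9539
  (82 − 42.1277)²/42.1277 = 37.7376
  (48 − 43.0851)²/43.0851 = 0.5607
  (27 − 31.9149)²/31.9149 = 0.7569
χ² = 5.5284 + 7.4634 + 5.1806 + 6.9939 + 27.9539 + 37.7376 + 0.5607 + 0.7569 = 92.18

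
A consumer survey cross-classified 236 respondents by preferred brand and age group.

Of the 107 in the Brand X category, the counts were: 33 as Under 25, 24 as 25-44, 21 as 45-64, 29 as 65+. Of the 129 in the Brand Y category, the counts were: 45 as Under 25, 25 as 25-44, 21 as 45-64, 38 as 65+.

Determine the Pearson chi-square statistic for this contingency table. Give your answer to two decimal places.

1.03

Row totals: 107, 129. Column totals: 78, 49, 42, 67. Grand total N = 236.
Expected counts (row total × column total / N):
  Brand X, Under 25: 107×78/236 = 35.364
  Brand X, 25-44: 107×49/236 = 22.216
  Brand X, 45-64: 107×42/236 = 19.042
  Brand X, 65+: 107×67/236 = 30.377
  Brand Y, Under 25: 129×78/236 = 42.636
  Brand Y, 25-44: 129×49/236 = 26.784
  Brand Y, 45-64: 129×42/236 = 22.958
  Brand Y, 65+: 129×67/236 = 36.623
Contributions (O − E)²/E:
  (33 − 35.364)²/35.364 = 0.1580
  (24 − 22.216)²/22.216 = 0.1433
  (21 − 19.042)²/19.042 = 0.2013
  (29 − 30.377)²/30.377 = 0.0624
  (45 − 42.636)²/42.636 = 0.1311
  (25 − 26.784)²/26.784 = 0.1188
  (21 − 22.958)²/22.958 = 0.1670
  (38 − 36.623)²/36.623 = 0.0518
χ² = 0.1580 + 0.1433 + 0.2013 + 0.0624 + 0.1311 + 0.1188 + 0.1670 + 0.0518 = 1.03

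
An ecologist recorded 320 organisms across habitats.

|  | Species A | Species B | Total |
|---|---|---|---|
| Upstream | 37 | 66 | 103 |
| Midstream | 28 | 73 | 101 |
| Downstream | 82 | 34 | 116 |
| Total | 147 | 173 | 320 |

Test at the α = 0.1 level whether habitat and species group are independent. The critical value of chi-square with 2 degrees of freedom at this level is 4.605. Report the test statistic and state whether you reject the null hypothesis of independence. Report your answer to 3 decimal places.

46.270; reject H₀

Grand total N = 320.
Expected counts (row total × column total / N):
  Upstream, Species A: 103×147/320 = 47.3156
  Upstream, Species B: 103×173/320 = 55.6844
  Midstream, Species A: 101×147/320 = 46.3969
  Midstream, Species B: 101×173/320 = 54.6031
  Downstream, Species A: 116×147/320 = 53.2875
  Downstream, Species B: 116×173/320 = 62.7125
Contributions (O − E)²/E:
  (37 − 47.3156)²/47.3156 = 2.2490
  (66 − 55.6844)²/55.6844 = 1.9110
  (28 − 46.3969)²/46.3969 = 7.2946
  (73 − 54.6031)²/54.6031 = 6.1983
  (82 − 53.2875)²/53.2875 = 15.4709
  (34 − 62.7125)²/62.7125 = 13.1458
χ² = 2.2490 + 1.9110 + 7.2946 + 6.1983 + 15.4709 + 13.1458 = 46.270
df = (3−1)(2−1) = 2. Since 46.270 > 4.605, reject the null hypothesis of independence at α = 0.1.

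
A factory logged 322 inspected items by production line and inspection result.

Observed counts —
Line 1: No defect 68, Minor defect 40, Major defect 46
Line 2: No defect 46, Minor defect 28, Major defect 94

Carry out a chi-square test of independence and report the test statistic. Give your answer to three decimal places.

22.254

Row totals: 154, 168. Column totals: 114, 68, 140. Grand total N = 322.
Expected counts (row total × column total / N):
  Line 1, No defect: 154×114/322 = 54.5217
  Line 1, Minor defect: 154×68/322 = 32.5217
  Line 1, Major defect: 154×140/322 = 66.9565
  Line 2, No defect: 168×114/322 = 59.4783
  Line 2, Minor defect: 168×68/322 = 35.4783
  Line 2, Major defect: 168×140/322 = 73.0435
Contributions (O − E)²/E:
  (68 − 54.5217)²/54.5217 = 3.3320
  (40 − 32.5217)²/32.5217 = 1.7196
  (46 − 66.9565)²/66.9565 = 6.5591
  (46 − 59.4783)²/59.4783 = 3.0543
  (28 − 35.4783)²/35.4783 = 1.5763
  (94 − 73.0435)²/73.0435 = 6.0125
χ² = 3.3320 + 1.7196 + 6.5591 + 3.0543 + 1.5763 + 6.0125 = 22.254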